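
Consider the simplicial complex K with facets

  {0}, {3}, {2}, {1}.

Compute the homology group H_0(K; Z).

K has 4 vertices.
rank ∂_0 = 0, rank ∂_1 = 0 ⇒ b_0 = 4 − 0 − 0 = 4. So H_0 = Z^4.

H_0 = Z^4.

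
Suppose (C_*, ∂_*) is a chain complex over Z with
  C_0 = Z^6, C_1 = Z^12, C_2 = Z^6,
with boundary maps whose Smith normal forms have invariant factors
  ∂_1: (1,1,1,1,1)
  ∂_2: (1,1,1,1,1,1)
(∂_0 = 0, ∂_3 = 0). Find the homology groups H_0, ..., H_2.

H_0: b_0 = 6 − 0 − 5 = 1; torsion from ∂_1 factors > 1: none. So H_0 = Z.
H_1: b_1 = 12 − 5 − 6 = 1; torsion from ∂_2 factors > 1: none. So H_1 = Z.
H_2: b_2 = 6 − 6 − 0 = 0; torsion from ∂_3 factors > 1: none. So H_2 = 0.

H_0 = Z,  H_1 = Z,  H_2 = 0.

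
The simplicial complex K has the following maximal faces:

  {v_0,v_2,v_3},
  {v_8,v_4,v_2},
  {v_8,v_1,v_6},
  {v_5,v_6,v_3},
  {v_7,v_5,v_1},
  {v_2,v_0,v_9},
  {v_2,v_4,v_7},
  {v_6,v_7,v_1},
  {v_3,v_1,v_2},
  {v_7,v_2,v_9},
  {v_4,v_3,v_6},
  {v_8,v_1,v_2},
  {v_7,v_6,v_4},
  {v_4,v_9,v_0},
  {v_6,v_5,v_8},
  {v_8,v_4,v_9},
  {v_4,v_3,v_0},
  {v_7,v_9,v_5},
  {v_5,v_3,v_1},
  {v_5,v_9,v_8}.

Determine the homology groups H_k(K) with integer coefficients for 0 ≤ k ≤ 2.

H_0 ≅ Z,  H_1 ≅ Z ⊕ Z/2,  H_2 = 0.

Fix the vertex order v_0 < v_1 < v_2 < v_3 < v_4 < v_5 < v_6 < v_7 < v_8 < v_9 and write every simplex with vertices in increasing order. Then dim K = 2 and the simplices of K are:

  0-simplices (10): [v_0], [v_1], [v_2], [v_3], [v_4], [v_5], [v_6], [v_7], [v_8], [v_9]
  1-simplices (30): (30 of them)
  2-simplices (20): (20 of them)

Hence C_0 ≅ Z^10, C_1 ≅ Z^30, C_2 ≅ Z^20.

Boundary ∂_1: C_1 → C_0 is given by ∂[p,q] = [q] − [p]. For instance
  ∂[v_2,v_8] = [v_8] − [v_2].
The 10×30 boundary matrix has rank 9 and Smith normal form diag(1,1,1,1,1,1,1,1,1).

Boundary ∂_2: C_2 → C_1 maps a triangle to the signed sum of its edges. For instance
  ∂[v_0,v_4,v_9] = [v_4,v_9] − [v_0,v_9] + [v_0,v_4],
  ∂[v_2,v_4,v_8] = [v_4,v_8] − [v_2,v_8] + [v_2,v_4].
This gives a 30×20 integer matrix of rank 20; reducing to Smith normal form yields diagonal entries (1,1,1,1,1,1,1,1,1,1,1,1,1,1,1,1,1,1,1,2).

Reading off H_k = ker ∂_k / im ∂_{k+1}:

  H_0: rank C_0 − rank ∂_1 = 10 − 9 = 1, and the invariant factors of ∂_1 are all 1, so H_0 = Z.
  H_1: rank ker ∂_1 − rank ∂_2 = (30 − 9) − 20 = 1, and ∂_2 has invariant factor 2 > 1, so H_1 = Z ⊕ Z/2.
  H_2: rank ker ∂_2 − rank ∂_3 = (20 − 20) − 0 = 0, and there is no ∂_3, so H_2 = 0.

As a check, the Euler characteristic is 10 − 30 + 20 = 0, which agrees with 1 − 1 + 0 = 0.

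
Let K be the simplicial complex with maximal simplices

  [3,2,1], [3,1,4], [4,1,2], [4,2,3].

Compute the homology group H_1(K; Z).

H_1 ≅ 0.

Fix the vertex order 1 < 2 < 3 < 4 and write every simplex with vertices in increasing order. Then dim K = 2 and the simplices of K are:

  0-simplices (4): [1], [2], [3], [4]
  1-simplices (6): [1,2], [1,3], [1,4], [2,3], [2,4], [3,4]
  2-simplices (4): [1,2,3], [1,2,4], [1,3,4], [2,3,4]

giving chain groups C_0 ≅ Z^4, C_1 ≅ Z^6, C_2 ≅ Z^4.

The boundary map ∂_1: C_1 → C_0 is given by ∂[p,q] = [q] − [p].
The 4×6 boundary matrix has rank 3 and Smith normal form diag(1,1,1).

The boundary map ∂_2: C_2 → C_1 sends each 2-simplex [p,q,r] to [q,r] − [p,r] + [p,q]. For instance
  ∂[1,3,4] = [3,4] − [1,4] + [1,3],
  ∂[1,2,3] = [2,3] − [1,3] + [1,2].
As a 6×4 matrix over Z this has rank 3, with invariant factors (1,1,1).

Reading off H_k = ker ∂_k / im ∂_{k+1}:

  H_1: rank ker ∂_1 − rank ∂_2 = (6 − 3) − 3 = 0, and the invariant factors of ∂_2 are all 1, so H_1 = 0.

(K is a triangulation of the 2-sphere S^2.)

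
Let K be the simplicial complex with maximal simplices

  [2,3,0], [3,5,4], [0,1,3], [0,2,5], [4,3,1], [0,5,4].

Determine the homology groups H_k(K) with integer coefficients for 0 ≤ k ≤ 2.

Order the vertices as 0 < 1 < 2 < 3 < 4 < 5. Listing each simplex with vertices in this order, K has dimension 2 with simplices:

  0-simplices (6): [0], [1], [2], [3], [4], [5]
  1-simplices (12): [0,1], [0,2], [0,3], [0,4], [0,5], [1,3], [1,4], [2,3], [2,5], [3,4], [3,5], [4,5]
  2-simplices (6): [0,1,3], [0,2,3], [0,2,5], [0,4,5], [1,3,4], [3,4,5]

so the chain groups are C_0 ≅ Z^6, C_1 ≅ Z^12, C_2 ≅ Z^6.

The boundary map ∂_1: C_1 → C_0 maps an edge to its endpoints' difference, ∂[p,q] = q − p.
The 6×12 boundary matrix has rank 5 and Smith normal form diag(1,1,1,1,1).

Boundary ∂_2: C_2 → C_1 maps a triangle to the signed sum of its edges. For instance
  ∂[0,4,5] = [4,5] − [0,5] + [0,4],
  ∂[1,3,4] = [3,4] − [1,4] + [1,3].
The 12×6 boundary matrix has rank 6 and Smith normal form diag(1,1,1,1,1,1).

Now H_k = ker ∂_k / im ∂_{k+1}, so:

  H_0: rank C_0 − rank ∂_1 = 6 − 5 = 1, and the invariant factors of ∂_1 are all 1, so H_0 ≅ Z.
  H_1: rank ker ∂_1 − rank ∂_2 = (12 − 5) − 6 = 1, and the invariant factors of ∂_2 are all 1, so H_1 ≅ Z.
  H_2: rank ker ∂_2 − rank ∂_3 = (6 − 6) − 0 = 0, and there is no ∂_3, so H_2 ≅ 0.

As a check, the Euler characteristic is 6 − 12 + 6 = 0, which agrees with 1 − 1 + 0 = 0.

H_0 ≅ Z,  H_1 ≅ Z,  H_2 = 0.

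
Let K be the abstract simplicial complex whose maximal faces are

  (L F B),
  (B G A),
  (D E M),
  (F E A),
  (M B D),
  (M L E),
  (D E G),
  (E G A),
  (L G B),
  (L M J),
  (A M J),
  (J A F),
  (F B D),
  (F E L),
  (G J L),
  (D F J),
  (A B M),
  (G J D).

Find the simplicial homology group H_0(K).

Order the vertices as A < B < D < E < F < G < J < L < M. Listing each simplex with vertices in this order, K has dimension 2 with simplices:

  0-simplices (9): A, B, D, E, F, G, J, L, M
  1-simplices (27): AB, AE, AF, AG, AJ, AM, BD, BF, BG, BL, BM, DE, DF, DG, DJ, DM, EF, EG, EL, EM, FJ, FL, GJ, GL, JL, JM, LM
  2-simplices (18): ABG, ABM, AEF, AEG, AFJ, AJM, BDF, BDM, BFL, BGL, DEG, DEM, DFJ, DGJ, EFL, ELM, GJL, JLM

Hence C_0 ≅ Z^9, C_1 ≅ Z^27, C_2 ≅ Z^18.

Boundary ∂_1: C_1 → C_0 maps an edge to its endpoints' difference, ∂[p,q] = q − p.
The 9×27 boundary matrix has rank 8 and Smith normal form diag(1,1,1,1,1,1,1,1).

∂_2: C_2 → C_1 maps a triangle to the signed sum of its edges. For instance
  ∂AFJ = FJ − AJ + AF,
  ∂ABM = BM − AM + AB.
As a 27×18 matrix over Z this has rank 17, with invariant factors (1,1,1,1,1,1,1,1,1,1,1,1,1,1,1,1,1).

Computing H_k = (kernel of ∂_k) / (image of ∂_{k+1}):

  H_0: rank C_0 − rank ∂_1 = 9 − 8 = 1, and the invariant factors of ∂_1 are all 1, so H_0 ≅ Z.

H_0 = Z.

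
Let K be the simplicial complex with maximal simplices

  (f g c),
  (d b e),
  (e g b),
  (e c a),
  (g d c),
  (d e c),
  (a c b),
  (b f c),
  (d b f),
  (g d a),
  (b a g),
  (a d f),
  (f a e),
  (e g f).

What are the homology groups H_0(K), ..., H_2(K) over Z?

Take the total order a < b < c < d < e < f < g on the vertex set. Then K (dimension 2) consists of the simplices:

  0-simplices (7): a, b, c, d, e, f, g
  1-simplices (21): ab, ac, ad, ae, af, ag, bc, bd, be, bf, bg, cd, ce, cf, cg, de, df, dg, ef, eg, fg
  2-simplices (14): abc, abg, ace, adf, adg, aef, bcf, bde, bdf, beg, cde, cdg, cfg, efg

giving chain groups C_0 ≅ Z^7, C_1 ≅ Z^21, C_2 ≅ Z^14.

∂_1: C_1 → C_0 maps an edge to its endpoints' difference, ∂[p,q] = q − p.
This gives a 7×21 integer matrix of rank 6; reducing to Smith normal form yields diagonal entries (1,1,1,1,1,1).

Boundary ∂_2: C_2 → C_1 acts by ∂[p,q,r] = [q,r] − [p,r] + [p,q]. For instance
  ∂adg = dg − ag + ad,
  ∂adf = df − af + ad.
The resulting 21×14 matrix has rank 13, and its Smith normal form has invariant factors (1,1,1,1,1,1,1,1,1,1,1,1,1).

Reading off H_k = ker ∂_k / im ∂_{k+1}:

  H_0: rank C_0 − rank ∂_1 = 7 − 6 = 1, and the invariant factors of ∂_1 are all 1, so H_0 ≅ Z.
  H_1: rank ker ∂_1 − rank ∂_2 = (21 − 6) − 13 = 2, and the invariant factors of ∂_2 are all 1, so H_1 ≅ Z^2.
  H_2: rank ker ∂_2 − rank ∂_3 = (14 − 13) − 0 = 1, and there is no ∂_3, so H_2 ≅ Z.

H_0 = Z,  H_1 = Z^2,  H_2 = Z.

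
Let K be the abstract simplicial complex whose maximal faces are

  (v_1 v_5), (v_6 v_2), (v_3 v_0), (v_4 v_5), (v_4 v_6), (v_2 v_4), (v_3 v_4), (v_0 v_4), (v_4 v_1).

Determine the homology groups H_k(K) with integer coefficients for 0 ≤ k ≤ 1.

We work with the vertex ordering v_0 < v_1 < v_2 < v_3 < v_4 < v_5 < v_6. The simplices of K, each written with vertices in increasing order, are:

  0-simplices (7): [v_0], [v_1], [v_2], [v_3], [v_4], [v_5], [v_6]
  1-simplices (9): [v_0,v_3], [v_0,v_4], [v_1,v_4], [v_1,v_5], [v_2,v_4], [v_2,v_6], [v_3,v_4], [v_4,v_5], [v_4,v_6]

so the chain groups are C_0 ≅ Z^7, C_1 ≅ Z^9.

∂_1: C_1 → C_0 maps an edge to its endpoints' difference, ∂[p,q] = q − p. For instance
  ∂[v_1,v_5] = [v_5] − [v_1].
As a 7×9 matrix over Z this has rank 6, with invariant factors (1,1,1,1,1,1).

Reading off H_k = ker ∂_k / im ∂_{k+1}:

  H_0: rank C_0 − rank ∂_1 = 7 − 6 = 1, and the invariant factors of ∂_1 are all 1, so H_0 = Z.
  H_1: rank ker ∂_1 − rank ∂_2 = (9 − 6) − 0 = 3, and there is no ∂_2, so H_1 = Z^3.

(K is a triangulation of a wedge of 3 circles.)

H_0 = Z,  H_1 = Z^3.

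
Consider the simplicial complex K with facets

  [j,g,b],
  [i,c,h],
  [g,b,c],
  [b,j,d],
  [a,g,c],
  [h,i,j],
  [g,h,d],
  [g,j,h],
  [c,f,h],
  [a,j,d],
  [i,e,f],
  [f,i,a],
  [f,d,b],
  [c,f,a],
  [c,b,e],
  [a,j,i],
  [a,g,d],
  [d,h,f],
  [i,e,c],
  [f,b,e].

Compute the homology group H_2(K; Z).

H_2 = 0.

We work with the vertex ordering a < b < c < d < e < f < g < h < i < j. The simplices of K, each written with vertices in increasing order, are:

  0-simplices (10): a, b, c, d, e, f, g, h, i, j
  1-simplices (30): ac, ad, af, ag, ai, aj, bc, bd, be, bf, bg, bj, ce, cf, cg, ch, ci, df, dg, dh, dj, ef, ei, fh, fi, gh, gj, hi, hj, ij
  2-simplices (20): acf, acg, adg, adj, afi, aij, bce, bcg, bdf, bdj, bef, bgj, cei, cfh, chi, dfh, dgh, efi, ghj, hij

Hence C_0 ≅ Z^10, C_1 ≅ Z^30, C_2 ≅ Z^20.

∂_1: C_1 → C_0 maps an edge to its endpoints' difference, ∂[p,q] = q − p. For instance
  ∂ei = i − e.
The resulting 10×30 matrix has rank 9, and its Smith normal form has invariant factors (1,1,1,1,1,1,1,1,1).

Boundary ∂_2: C_2 → C_1 maps a triangle to the signed sum of its edges. For instance
  ∂chi = hi − ci + ch,
  ∂bef = ef − bf + be.
As a 30×20 matrix over Z this has rank 20, with invariant factors (1,1,1,1,1,1,1,1,1,1,1,1,1,1,1,1,1,1,1,2).

Computing H_k = (kernel of ∂_k) / (image of ∂_{k+1}):

  H_2: rank ker ∂_2 − rank ∂_3 = (20 − 20) − 0 = 0, and there is no ∂_3, so H_2 = 0.

(K is a triangulation of the Klein bottle.)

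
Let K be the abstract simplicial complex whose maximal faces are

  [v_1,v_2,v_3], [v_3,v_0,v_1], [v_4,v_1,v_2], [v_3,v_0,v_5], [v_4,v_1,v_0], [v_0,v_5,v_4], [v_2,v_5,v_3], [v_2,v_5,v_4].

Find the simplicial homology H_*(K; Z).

Fix the vertex order v_0 < v_1 < v_2 < v_3 < v_4 < v_5 and write every simplex with vertices in increasing order. Then dim K = 2 and the simplices of K are:

  0-simplices (6): [v_0], [v_1], [v_2], [v_3], [v_4], [v_5]
  1-simplices (12): [v_0,v_1], [v_0,v_3], [v_0,v_4], [v_0,v_5], [v_1,v_2], [v_1,v_3], [v_1,v_4], [v_2,v_3], [v_2,v_4], [v_2,v_5], [v_3,v_5], [v_4,v_5]
  2-simplices (8): [v_0,v_1,v_3], [v_0,v_1,v_4], [v_0,v_3,v_5], [v_0,v_4,v_5], [v_1,v_2,v_3], [v_1,v_2,v_4], [v_2,v_3,v_5], [v_2,v_4,v_5]

giving chain groups C_0 ≅ Z^6, C_1 ≅ Z^12, C_2 ≅ Z^8.

Boundary ∂_1: C_1 → C_0 is given by ∂[p,q] = [q] − [p].
This gives a 6×12 integer matrix of rank 5; reducing to Smith normal form yields diagonal entries (1,1,1,1,1).

∂_2: C_2 → C_1 acts by ∂[p,q,r] = [q,r] − [p,r] + [p,q]. For instance
  ∂[v_0,v_4,v_5] = [v_4,v_5] − [v_0,v_5] + [v_0,v_4],
  ∂[v_2,v_3,v_5] = [v_3,v_5] − [v_2,v_5] + [v_2,v_3].
The resulting 12×8 matrix has rank 7, and its Smith normal form has invariant factors (1,1,1,1,1,1,1).

Now H_k = ker ∂_k / im ∂_{k+1}, so:

  H_0: rank C_0 − rank ∂_1 = 6 − 5 = 1, and the invariant factors of ∂_1 are all 1, so H_0 ≅ Z.
  H_1: rank ker ∂_1 − rank ∂_2 = (12 − 5) − 7 = 0, and the invariant factors of ∂_2 are all 1, so H_1 ≅ 0.
  H_2: rank ker ∂_2 − rank ∂_3 = (8 − 7) − 0 = 1, and there is no ∂_3, so H_2 ≅ Z.

As a check, the Euler characteristic is 6 − 12 + 8 = 2, which agrees with 1 − 0 + 1 = 2.

H_0 = Z,  H_1 = 0,  H_2 = Z.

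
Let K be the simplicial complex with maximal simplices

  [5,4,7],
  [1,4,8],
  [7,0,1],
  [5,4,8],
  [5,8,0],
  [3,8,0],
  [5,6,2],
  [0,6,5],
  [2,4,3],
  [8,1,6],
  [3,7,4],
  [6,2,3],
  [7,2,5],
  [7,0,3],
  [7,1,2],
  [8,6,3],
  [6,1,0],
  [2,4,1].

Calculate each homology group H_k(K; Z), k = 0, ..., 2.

K has 9 vertices, 27 edges, 18 triangles.
rank ∂_0 = 0, rank ∂_1 = 8 ⇒ b_0 = 9 − 0 − 8 = 1; all invariant factors of ∂_1 are 1 so no torsion. So H_0 ≅ Z.
rank ∂_1 = 8, rank ∂_2 = 18 ⇒ b_1 = 27 − 8 − 18 = 1; ∂_2 has invariant factor(s) [2] giving torsion. So H_1 ≅ Z ⊕ Z/2Z.
rank ∂_2 = 18, rank ∂_3 = 0 ⇒ b_2 = 18 − 18 − 0 = 0. So H_2 ≅ 0.

H_0 ≅ Z,  H_1 ≅ Z ⊕ Z/2Z,  H_2 = 0.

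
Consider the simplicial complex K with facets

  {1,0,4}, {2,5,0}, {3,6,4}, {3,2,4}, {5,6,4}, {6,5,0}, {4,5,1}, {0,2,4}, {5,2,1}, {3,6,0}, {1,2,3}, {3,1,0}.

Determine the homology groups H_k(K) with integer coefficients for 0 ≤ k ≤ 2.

H_0 = Z,  H_1 = Z/2,  H_2 = 0.

Take the total order 0 < 1 < 2 < 3 < 4 < 5 < 6 on the vertex set. Then K (dimension 2) consists of the simplices:

  0-simplices (7): [0], [1], [2], [3], [4], [5], [6]
  1-simplices (18): [0,1], [0,2], [0,3], [0,4], [0,5], [0,6], [1,2], [1,3], [1,4], [1,5], [2,3], [2,4], [2,5], [3,4], [3,6], [4,5], [4,6], [5,6]
  2-simplices (12): [0,1,3], [0,1,4], [0,2,4], [0,2,5], [0,3,6], [0,5,6], [1,2,3], [1,2,5], [1,4,5], [2,3,4], [3,4,6], [4,5,6]

so the chain groups are C_0 ≅ Z^7, C_1 ≅ Z^18, C_2 ≅ Z^12.

Boundary ∂_1: C_1 → C_0 is given by ∂[p,q] = [q] − [p].
As a 7×18 matrix over Z this has rank 6, with invariant factors (1,1,1,1,1,1).

The boundary map ∂_2: C_2 → C_1 acts by ∂[p,q,r] = [q,r] − [p,r] + [p,q]. For instance
  ∂[0,3,6] = [3,6] − [0,6] + [0,3],
  ∂[4,5,6] = [5,6] − [4,6] + [4,5].
This gives a 18×12 integer matrix of rank 12; reducing to Smith normal form yields diagonal entries (1,1,1,1,1,1,1,1,1,1,1,2).

Now H_k = ker ∂_k / im ∂_{k+1}, so:

  H_0: rank C_0 − rank ∂_1 = 7 − 6 = 1, and the invariant factors of ∂_1 are all 1, so H_0 = Z.
  H_1: rank ker ∂_1 − rank ∂_2 = (18 − 6) − 12 = 0, and ∂_2 has invariant factor 2 > 1, so H_1 = Z/2.
  H_2: rank ker ∂_2 − rank ∂_3 = (12 − 12) − 0 = 0, and there is no ∂_3, so H_2 = 0.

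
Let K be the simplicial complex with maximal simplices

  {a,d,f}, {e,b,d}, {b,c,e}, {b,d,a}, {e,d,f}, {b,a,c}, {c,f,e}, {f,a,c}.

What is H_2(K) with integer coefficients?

Take the total order a < b < c < d < e < f on the vertex set. Then K (dimension 2) consists of the simplices:

  0-simplices (6): a, b, c, d, e, f
  1-simplices (12): ab, ac, ad, af, bc, bd, be, ce, cf, de, df, ef
  2-simplices (8): abc, abd, acf, adf, bce, bde, cef, def

Hence C_0 ≅ Z^6, C_1 ≅ Z^12, C_2 ≅ Z^8.

The boundary map ∂_1: C_1 → C_0 maps an edge to its endpoints' difference, ∂[p,q] = q − p. For instance
  ∂bd = d − b.
As a 6×12 matrix over Z this has rank 5, with invariant factors (1,1,1,1,1).

The boundary map ∂_2: C_2 → C_1 acts by ∂[p,q,r] = [q,r] − [p,r] + [p,q]. For instance
  ∂cef = ef − cf + ce,
  ∂adf = df − af + ad.
As a 12×8 matrix over Z this has rank 7, with invariant factors (1,1,1,1,1,1,1).

Reading off H_k = ker ∂_k / im ∂_{k+1}:

  H_2: rank ker ∂_2 − rank ∂_3 = (8 − 7) − 0 = 1, and there is no ∂_3, so H_2 = Z.

H_2 = Z.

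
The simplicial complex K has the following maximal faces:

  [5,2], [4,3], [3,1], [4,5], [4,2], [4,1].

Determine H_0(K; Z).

Fix the vertex order 1 < 2 < 3 < 4 < 5 and write every simplex with vertices in increasing order. Then dim K = 1 and the simplices of K are:

  0-simplices (5): [1], [2], [3], [4], [5]
  1-simplices (6): [1,3], [1,4], [2,4], [2,5], [3,4], [4,5]

so the chain groups are C_0 ≅ Z^5, C_1 ≅ Z^6.

∂_1: C_1 → C_0 sends each edge [p,q] (with p < q) to q − p.
The resulting 5×6 matrix has rank 4, and its Smith normal form has invariant factors (1,1,1,1).

Reading off H_k = ker ∂_k / im ∂_{k+1}:

  H_0: rank C_0 − rank ∂_1 = 5 − 4 = 1, and the invariant factors of ∂_1 are all 1, so H_0 = Z.

H_0 = Z.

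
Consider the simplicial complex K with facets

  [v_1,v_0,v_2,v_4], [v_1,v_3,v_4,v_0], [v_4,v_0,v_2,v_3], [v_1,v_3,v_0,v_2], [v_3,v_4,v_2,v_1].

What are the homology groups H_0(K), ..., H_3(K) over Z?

K has 5 vertices, 10 edges, 10 triangles, 5 3-simplices.
rank ∂_0 = 0, rank ∂_1 = 4 ⇒ b_0 = 5 − 0 − 4 = 1; all invariant factors of ∂_1 are 1 so no torsion. So H_0 = Z.
rank ∂_1 = 4, rank ∂_2 = 6 ⇒ b_1 = 10 − 4 − 6 = 0; all invariant factors of ∂_2 are 1 so no torsion. So H_1 = 0.
rank ∂_2 = 6, rank ∂_3 = 4 ⇒ b_2 = 10 − 6 − 4 = 0; all invariant factors of ∂_3 are 1 so no torsion. So H_2 = 0.
rank ∂_3 = 4, rank ∂_4 = 0 ⇒ b_3 = 5 − 4 − 0 = 1. So H_3 = Z.

H_0 = Z,  H_1 = 0,  H_2 = 0,  H_3 = Z.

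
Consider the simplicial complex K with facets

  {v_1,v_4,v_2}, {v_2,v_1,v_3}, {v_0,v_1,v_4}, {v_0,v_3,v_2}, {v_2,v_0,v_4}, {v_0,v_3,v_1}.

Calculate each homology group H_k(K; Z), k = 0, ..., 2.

H_0 = Z,  H_1 = 0,  H_2 = Z.

K has 5 vertices, 9 edges, 6 triangles.
rank ∂_0 = 0, rank ∂_1 = 4 ⇒ b_0 = 5 − 0 − 4 = 1; all invariant factors of ∂_1 are 1 so no torsion. So H_0 ≅ Z.
rank ∂_1 = 4, rank ∂_2 = 5 ⇒ b_1 = 9 − 4 − 5 = 0; all invariant factors of ∂_2 are 1 so no torsion. So H_1 ≅ 0.
rank ∂_2 = 5, rank ∂_3 = 0 ⇒ b_2 = 6 − 5 − 0 = 1. So H_2 ≅ Z.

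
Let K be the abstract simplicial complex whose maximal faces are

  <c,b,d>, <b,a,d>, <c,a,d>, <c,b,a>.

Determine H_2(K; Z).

We work with the vertex ordering a < b < c < d. The simplices of K, each written with vertices in increasing order, are:

  0-simplices (4): a, b, c, d
  1-simplices (6): ab, ac, ad, bc, bd, cd
  2-simplices (4): abc, abd, acd, bcd

Hence C_0 ≅ Z^4, C_1 ≅ Z^6, C_2 ≅ Z^4.

The boundary map ∂_1: C_1 → C_0 is given by ∂[p,q] = [q] − [p]. For instance
  ∂bd = d − b.
As a 4×6 matrix over Z this has rank 3, with invariant factors (1,1,1).

The boundary map ∂_2: C_2 → C_1 sends each 2-simplex [p,q,r] to [q,r] − [p,r] + [p,q]. For instance
  ∂acd = cd − ad + ac,
  ∂abc = bc − ac + ab.
The 6×4 boundary matrix has rank 3 and Smith normal form diag(1,1,1).

Computing H_k = (kernel of ∂_k) / (image of ∂_{k+1}):

  H_2: rank ker ∂_2 − rank ∂_3 = (4 − 3) − 0 = 1, and there is no ∂_3, so H_2 ≅ Z.

H_2 = Z.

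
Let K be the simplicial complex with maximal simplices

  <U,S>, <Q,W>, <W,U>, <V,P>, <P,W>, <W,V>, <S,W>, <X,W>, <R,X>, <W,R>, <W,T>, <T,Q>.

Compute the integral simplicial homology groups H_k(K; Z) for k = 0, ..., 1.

Fix the vertex order P < Q < R < S < T < U < V < W < X and write every simplex with vertices in increasing order. Then dim K = 1 and the simplices of K are:

  0-simplices (9): P, Q, R, S, T, U, V, W, X
  1-simplices (12): PV, PW, QT, QW, RW, RX, SU, SW, TW, UW, VW, WX

giving chain groups C_0 ≅ Z^9, C_1 ≅ Z^12.

The boundary map ∂_1: C_1 → C_0 sends each edge [p,q] (with p < q) to q − p. For instance
  ∂VW = W − V.
As a 9×12 matrix over Z this has rank 8, with invariant factors (1,1,1,1,1,1,1,1).

Now H_k = ker ∂_k / im ∂_{k+1}, so:

  H_0: rank C_0 − rank ∂_1 = 9 − 8 = 1, and the invariant factors of ∂_1 are all 1, so H_0 ≅ Z.
  H_1: rank ker ∂_1 − rank ∂_2 = (12 − 8) − 0 = 4, and there is no ∂_2, so H_1 ≅ Z^4.

H_0 = Z,  H_1 = Z^4.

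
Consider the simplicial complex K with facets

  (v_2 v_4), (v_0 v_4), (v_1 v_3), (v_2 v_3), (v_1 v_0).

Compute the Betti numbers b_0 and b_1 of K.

Take the total order v_0 < v_1 < v_2 < v_3 < v_4 on the vertex set. Then K (dimension 1) consists of the simplices:

  0-simplices (5): [v_0], [v_1], [v_2], [v_3], [v_4]
  1-simplices (5): [v_0,v_1], [v_0,v_4], [v_1,v_3], [v_2,v_3], [v_2,v_4]

giving chain groups C_0 ≅ Z^5, C_1 ≅ Z^5.

Boundary ∂_1: C_1 → C_0 sends each edge [p,q] (with p < q) to q − p.
The resulting 5×5 matrix has rank 4, and its Smith normal form has invariant factors (1,1,1,1).

Reading off H_k = ker ∂_k / im ∂_{k+1}:

  H_0: rank C_0 − rank ∂_1 = 5 − 4 = 1, and the invariant factors of ∂_1 are all 1, so H_0 = Z.
  H_1: rank ker ∂_1 − rank ∂_2 = (5 − 4) − 0 = 1, and there is no ∂_2, so H_1 = Z.

Hence the Betti numbers are b_0 = 1, b_1 = 1.

b_0 = 1, b_1 = 1.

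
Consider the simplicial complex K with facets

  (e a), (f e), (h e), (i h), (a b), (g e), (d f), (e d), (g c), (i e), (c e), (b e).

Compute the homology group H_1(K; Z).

Fix the vertex order a < b < c < d < e < f < g < h < i and write every simplex with vertices in increasing order. Then dim K = 1 and the simplices of K are:

  0-simplices (9): a, b, c, d, e, f, g, h, i
  1-simplices (12): ab, ae, be, ce, cg, de, df, ef, eg, eh, ei, hi

Hence C_0 ≅ Z^9, C_1 ≅ Z^12.

∂_1: C_1 → C_0 maps an edge to its endpoints' difference, ∂[p,q] = q − p.
The resulting 9×12 matrix has rank 8, and its Smith normal form has invariant factors (1,1,1,1,1,1,1,1).

Reading off H_k = ker ∂_k / im ∂_{k+1}:

  H_1: rank ker ∂_1 − rank ∂_2 = (12 − 8) − 0 = 4, and there is no ∂_2, so H_1 = Z^4.

H_1 = Z^4.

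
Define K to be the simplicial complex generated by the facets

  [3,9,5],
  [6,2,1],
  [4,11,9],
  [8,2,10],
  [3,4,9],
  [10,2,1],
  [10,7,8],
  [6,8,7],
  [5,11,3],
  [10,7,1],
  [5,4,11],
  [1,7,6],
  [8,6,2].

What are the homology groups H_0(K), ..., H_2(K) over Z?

K has 11 vertices, 22 edges, 13 triangles.
rank ∂_0 = 0, rank ∂_1 = 9 ⇒ b_0 = 11 − 0 − 9 = 2; all invariant factors of ∂_1 are 1 so no torsion. So H_0 ≅ Z^2.
rank ∂_1 = 9, rank ∂_2 = 12 ⇒ b_1 = 22 − 9 − 12 = 1; all invariant factors of ∂_2 are 1 so no torsion. So H_1 ≅ Z.
rank ∂_2 = 12, rank ∂_3 = 0 ⇒ b_2 = 13 − 12 − 0 = 1. So H_2 ≅ Z.

H_0 = Z^2,  H_1 = Z,  H_2 = Z.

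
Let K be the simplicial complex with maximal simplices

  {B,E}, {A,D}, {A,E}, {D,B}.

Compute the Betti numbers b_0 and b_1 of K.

b_0 = 1, b_1 = 1.

Order the vertices as A < B < D < E. Listing each simplex with vertices in this order, K has dimension 1 with simplices:

  0-simplices (4): A, B, D, E
  1-simplices (4): AD, AE, BD, BE

Hence C_0 ≅ Z^4, C_1 ≅ Z^4.

Boundary ∂_1: C_1 → C_0 sends each edge [p,q] (with p < q) to q − p. For instance
  ∂BD = D − B.
As a 4×4 matrix over Z this has rank 3, with invariant factors (1,1,1).

From H_k ≅ ker(∂_k) / im(∂_{k+1}) we obtain:

  H_0: rank C_0 − rank ∂_1 = 4 − 3 = 1, and the invariant factors of ∂_1 are all 1, so H_0 ≅ Z.
  H_1: rank ker ∂_1 − rank ∂_2 = (4 − 3) − 0 = 1, and there is no ∂_2, so H_1 ≅ Z.

As a check, the Euler characteristic is 4 − 4 = 0, which agrees with 1 − 1 = 0.
(K is a triangulation of the circle S^1.)

Hence the Betti numbers are b_0 = 1, b_1 = 1.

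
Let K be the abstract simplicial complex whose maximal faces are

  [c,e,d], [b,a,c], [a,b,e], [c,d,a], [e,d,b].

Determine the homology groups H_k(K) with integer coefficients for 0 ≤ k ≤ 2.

H_0 = Z,  H_1 = Z,  H_2 = 0.

Order the vertices as a < b < c < d < e. Listing each simplex with vertices in this order, K has dimension 2 with simplices:

  0-simplices (5): a, b, c, d, e
  1-simplices (10): ab, ac, ad, ae, bc, bd, be, cd, ce, de
  2-simplices (5): abc, abe, acd, bde, cde

Hence C_0 ≅ Z^5, C_1 ≅ Z^10, C_2 ≅ Z^5.

∂_1: C_1 → C_0 is given by ∂[p,q] = [q] − [p]. For instance
  ∂ac = c − a.
The 5×10 boundary matrix has rank 4 and Smith normal form diag(1,1,1,1).

∂_2: C_2 → C_1 sends each 2-simplex [p,q,r] to [q,r] − [p,r] + [p,q]. For instance
  ∂abc = bc − ac + ab,
  ∂abe = be − ae + ab.
The resulting 10×5 matrix has rank 5, and its Smith normal form has invariant factors (1,1,1,1,1).

Reading off H_k = ker ∂_k / im ∂_{k+1}:

  H_0: rank C_0 − rank ∂_1 = 5 − 4 = 1, and the invariant factors of ∂_1 are all 1, so H_0 ≅ Z.
  H_1: rank ker ∂_1 − rank ∂_2 = (10 − 4) − 5 = 1, and the invariant factors of ∂_2 are all 1, so H_1 ≅ Z.
  H_2: rank ker ∂_2 − rank ∂_3 = (5 − 5) − 0 = 0, and there is no ∂_3, so H_2 ≅ 0.

As a check, the Euler characteristic is 5 − 10 + 5 = 0, which agrees with 1 − 1 + 0 = 0.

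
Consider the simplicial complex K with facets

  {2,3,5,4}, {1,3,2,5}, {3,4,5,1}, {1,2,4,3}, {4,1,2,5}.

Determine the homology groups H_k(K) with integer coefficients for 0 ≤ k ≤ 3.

H_0 ≅ Z,  H_1 = 0,  H_2 = 0,  H_3 ≅ Z.

We work with the vertex ordering 1 < 2 < 3 < 4 < 5. The simplices of K, each written with vertices in increasing order, are:

  0-simplices (5): [1], [2], [3], [4], [5]
  1-simplices (10): [1,2], [1,3], [1,4], [1,5], [2,3], [2,4], [2,5], [3,4], [3,5], [4,5]
  2-simplices (10): [1,2,3], [1,2,4], [1,2,5], [1,3,4], [1,3,5], [1,4,5], [2,3,4], [2,3,5], [2,4,5], [3,4,5]
  3-simplices (5): [1,2,3,4], [1,2,3,5], [1,2,4,5], [1,3,4,5], [2,3,4,5]

so the chain groups are C_0 ≅ Z^5, C_1 ≅ Z^10, C_2 ≅ Z^10, C_3 ≅ Z^5.

The boundary map ∂_1: C_1 → C_0 sends each edge [p,q] (with p < q) to q − p. For instance
  ∂[1,2] = [2] − [1].
The resulting 5×10 matrix has rank 4, and its Smith normal form has invariant factors (1,1,1,1).

The boundary map ∂_2: C_2 → C_1 sends each 2-simplex [p,q,r] to [q,r] − [p,r] + [p,q]. For instance
  ∂[3,4,5] = [4,5] − [3,5] + [3,4],
  ∂[1,4,5] = [4,5] − [1,5] + [1,4].
The 10×10 boundary matrix has rank 6 and Smith normal form diag(1,1,1,1,1,1).

∂_3: C_3 → C_2 sends each 3-simplex σ to the alternating sum Σ_i (−1)^i (σ with its i-th vertex removed). For instance
  ∂[1,3,4,5] = [3,4,5] − [1,4,5] + [1,3,5] − [1,3,4],
  ∂[1,2,4,5] = [2,4,5] − [1,4,5] + [1,2,5] − [1,2,4].
As a 10×5 matrix over Z this has rank 4, with invariant factors (1,1,1,1).

Now H_k = ker ∂_k / im ∂_{k+1}, so:

  H_0: rank C_0 − rank ∂_1 = 5 − 4 = 1, and the invariant factors of ∂_1 are all 1, so H_0 = Z.
  H_1: rank ker ∂_1 − rank ∂_2 = (10 − 4) − 6 = 0, and the invariant factors of ∂_2 are all 1, so H_1 = 0.
  H_2: rank ker ∂_2 − rank ∂_3 = (10 − 6) − 4 = 0, and the invariant factors of ∂_3 are all 1, so H_2 = 0.
  H_3: rank ker ∂_3 − rank ∂_4 = (5 − 4) − 0 = 1, and there is no ∂_4, so H_3 = Z.

As a check, the Euler characteristic is 5 − 10 + 10 − 5 = 0, which agrees with 1 − 0 + 0 − 1 = 0.
(K is a triangulation of the 3-sphere S^3.)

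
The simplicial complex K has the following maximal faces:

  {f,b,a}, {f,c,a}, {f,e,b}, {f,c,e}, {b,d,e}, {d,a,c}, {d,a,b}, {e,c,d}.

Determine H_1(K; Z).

H_1 ≅ 0.

Fix the vertex order a < b < c < d < e < f and write every simplex with vertices in increasing order. Then dim K = 2 and the simplices of K are:

  0-simplices (6): a, b, c, d, e, f
  1-simplices (12): ab, ac, ad, af, bd, be, bf, cd, ce, cf, de, ef
  2-simplices (8): abd, abf, acd, acf, bde, bef, cde, cef

giving chain groups C_0 ≅ Z^6, C_1 ≅ Z^12, C_2 ≅ Z^8.

∂_1: C_1 → C_0 sends each edge [p,q] (with p < q) to q − p.
As a 6×12 matrix over Z this has rank 5, with invariant factors (1,1,1,1,1).

Boundary ∂_2: C_2 → C_1 acts by ∂[p,q,r] = [q,r] − [p,r] + [p,q]. For instance
  ∂abd = bd − ad + ab,
  ∂acd = cd − ad + ac.
This gives a 12×8 integer matrix of rank 7; reducing to Smith normal form yields diagonal entries (1,1,1,1,1,1,1).

Now H_k = ker ∂_k / im ∂_{k+1}, so:

  H_1: rank ker ∂_1 − rank ∂_2 = (12 − 5) − 7 = 0, and the invariant factors of ∂_2 are all 1, so H_1 = 0.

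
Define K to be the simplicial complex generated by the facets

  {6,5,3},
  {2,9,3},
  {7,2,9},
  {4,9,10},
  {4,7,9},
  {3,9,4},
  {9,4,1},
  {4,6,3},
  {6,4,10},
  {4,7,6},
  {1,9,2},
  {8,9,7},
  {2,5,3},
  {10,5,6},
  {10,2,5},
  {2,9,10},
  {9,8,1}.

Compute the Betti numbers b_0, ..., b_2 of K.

Order the vertices as 1 < 2 < 3 < 4 < 5 < 6 < 7 < 8 < 9 < 10. Listing each simplex with vertices in this order, K has dimension 2 with simplices:

  0-simplices (10): [1], [2], [3], [4], [5], [6], [7], [8], [9], [10]
  1-simplices (25): (25 of them)
  2-simplices (17): [1,2,9], [1,4,9], [1,8,9], [2,3,5], [2,3,9], [2,5,10], [2,7,9], [2,9,10], [3,4,6], [3,4,9], [3,5,6], [4,6,7], [4,6,10], [4,7,9], [4,9,10], [5,6,10], [7,8,9]

giving chain groups C_0 ≅ Z^10, C_1 ≅ Z^25, C_2 ≅ Z^17.

Boundary ∂_1: C_1 → C_0 is given by ∂[p,q] = [q] − [p]. For instance
  ∂[3,5] = [5] − [3].
This gives a 10×25 integer matrix of rank 9; reducing to Smith normal form yields diagonal entries (1,1,1,1,1,1,1,1,1).

Boundary ∂_2: C_2 → C_1 acts by ∂[p,q,r] = [q,r] − [p,r] + [p,q]. For instance
  ∂[4,7,9] = [7,9] − [4,9] + [4,7],
  ∂[2,3,9] = [3,9] − [2,9] + [2,3].
The 25×17 boundary matrix has rank 16 and Smith normal form diag(1,1,1,1,1,1,1,1,1,1,1,1,1,1,1,1).

Now H_k = ker ∂_k / im ∂_{k+1}, so:

  H_0: rank C_0 − rank ∂_1 = 10 − 9 = 1, and the invariant factors of ∂_1 are all 1, so H_0 ≅ Z.
  H_1: rank ker ∂_1 − rank ∂_2 = (25 − 9) − 16 = 0, and the invariant factors of ∂_2 are all 1, so H_1 ≅ 0.
  H_2: rank ker ∂_2 − rank ∂_3 = (17 − 16) − 0 = 1, and there is no ∂_3, so H_2 ≅ Z.

As a check, the Euler characteristic is 10 − 25 + 17 = 2, which agrees with 1 − 0 + 1 = 2.

Hence the Betti numbers are b_0 = 1, b_1 = 0, b_2 = 1.

b_0 = 1, b_1 = 0, b_2 = 1.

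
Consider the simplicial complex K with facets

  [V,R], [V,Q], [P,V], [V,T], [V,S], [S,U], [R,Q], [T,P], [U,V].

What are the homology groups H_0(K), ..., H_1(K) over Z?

H_0 = Z,  H_1 = Z^3.

K has 7 vertices, 9 edges.
rank ∂_0 = 0, rank ∂_1 = 6 ⇒ b_0 = 7 − 0 − 6 = 1; all invariant factors of ∂_1 are 1 so no torsion. So H_0 = Z.
rank ∂_1 = 6, rank ∂_2 = 0 ⇒ b_1 = 9 − 6 − 0 = 3. So H_1 = Z^3.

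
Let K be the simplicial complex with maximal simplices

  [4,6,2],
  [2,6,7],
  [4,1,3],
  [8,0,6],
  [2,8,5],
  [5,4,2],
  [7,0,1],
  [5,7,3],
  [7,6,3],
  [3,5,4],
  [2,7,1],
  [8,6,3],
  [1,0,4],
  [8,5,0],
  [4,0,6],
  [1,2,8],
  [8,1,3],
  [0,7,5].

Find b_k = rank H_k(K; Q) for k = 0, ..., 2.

We work with the vertex ordering 0 < 1 < 2 < 3 < 4 < 5 < 6 < 7 < 8. The simplices of K, each written with vertices in increasing order, are:

  0-simplices (9): [0], [1], [2], [3], [4], [5], [6], [7], [8]
  1-simplices (27): (27 of them)
  2-simplices (18): [0,1,4], [0,1,7], [0,4,6], [0,5,7], [0,5,8], [0,6,8], [1,2,7], [1,2,8], [1,3,4], [1,3,8], [2,4,5], [2,4,6], [2,5,8], [2,6,7], [3,4,5], [3,5,7], [3,6,7], [3,6,8]

Hence C_0 ≅ Z^9, C_1 ≅ Z^27, C_2 ≅ Z^18.

The boundary map ∂_1: C_1 → C_0 maps an edge to its endpoints' difference, ∂[p,q] = q − p. For instance
  ∂[3,5] = [5] − [3].
As a 9×27 matrix over Z this has rank 8, with invariant factors (1,1,1,1,1,1,1,1).

Boundary ∂_2: C_2 → C_1 sends each 2-simplex [p,q,r] to [q,r] − [p,r] + [p,q]. For instance
  ∂[1,3,4] = [3,4] − [1,4] + [1,3],
  ∂[2,5,8] = [5,8] − [2,8] + [2,5].
The resulting 27×18 matrix has rank 17, and its Smith normal form has invariant factors (1,1,1,1,1,1,1,1,1,1,1,1,1,1,1,1,1).

Reading off H_k = ker ∂_k / im ∂_{k+1}:

  H_0: rank C_0 − rank ∂_1 = 9 − 8 = 1, and the invariant factors of ∂_1 are all 1, so H_0 = Z.
  H_1: rank ker ∂_1 − rank ∂_2 = (27 − 8) − 17 = 2, and the invariant factors of ∂_2 are all 1, so H_1 = Z^2.
  H_2: rank ker ∂_2 − rank ∂_3 = (18 − 17) − 0 = 1, and there is no ∂_3, so H_2 = Z.

As a check, the Euler characteristic is 9 − 27 + 18 = 0, which agrees with 1 − 2 + 1 = 0.
(K is a triangulation of the torus T^2.)

Hence the Betti numbers are b_0 = 1, b_1 = 2, b_2 = 1.

b_0 = 1, b_1 = 2, b_2 = 1.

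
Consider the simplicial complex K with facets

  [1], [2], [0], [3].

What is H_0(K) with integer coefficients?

Fix the vertex order 0 < 1 < 2 < 3 and write every simplex with vertices in increasing order. Then dim K = 0 and the simplices of K are:

  0-simplices (4): [0], [1], [2], [3]

giving chain groups C_0 ≅ Z^4.

Computing H_k = (kernel of ∂_k) / (image of ∂_{k+1}):

  H_0: rank C_0 − rank ∂_1 = 4 − 0 = 4, and there is no ∂_1, so H_0 = Z^4.

(K is a triangulation of a set of 4 points.)

H_0 = Z^4.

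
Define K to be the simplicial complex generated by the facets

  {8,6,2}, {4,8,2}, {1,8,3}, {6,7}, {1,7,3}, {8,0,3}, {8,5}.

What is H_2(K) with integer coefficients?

Take the total order 0 < 1 < 2 < 3 < 4 < 5 < 6 < 7 < 8 on the vertex set. Then K (dimension 2) consists of the simplices:

  0-simplices (9): [0], [1], [2], [3], [4], [5], [6], [7], [8]
  1-simplices (14): [0,3], [0,8], [1,3], [1,7], [1,8], [2,4], [2,6], [2,8], [3,7], [3,8], [4,8], [5,8], [6,7], [6,8]
  2-simplices (5): [0,3,8], [1,3,7], [1,3,8], [2,4,8], [2,6,8]

so the chain groups are C_0 ≅ Z^9, C_1 ≅ Z^14, C_2 ≅ Z^5.

Boundary ∂_1: C_1 → C_0 maps an edge to its endpoints' difference, ∂[p,q] = q − p.
As a 9×14 matrix over Z this has rank 8, with invariant factors (1,1,1,1,1,1,1,1).

∂_2: C_2 → C_1 sends each 2-simplex [p,q,r] to [q,r] − [p,r] + [p,q]. For instance
  ∂[1,3,7] = [3,7] − [1,7] + [1,3],
  ∂[2,4,8] = [4,8] − [2,8] + [2,4].
This gives a 14×5 integer matrix of rank 5; reducing to Smith normal form yields diagonal entries (1,1,1,1,1).

Computing H_k = (kernel of ∂_k) / (image of ∂_{k+1}):

  H_2: rank ker ∂_2 − rank ∂_3 = (5 − 5) − 0 = 0, and there is no ∂_3, so H_2 ≅ 0.

H_2 = 0.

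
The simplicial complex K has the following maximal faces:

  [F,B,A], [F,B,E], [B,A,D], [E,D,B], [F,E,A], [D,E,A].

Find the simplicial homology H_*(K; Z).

H_0 ≅ Z,  H_1 = 0,  H_2 ≅ Z.

K has 5 vertices, 9 edges, 6 triangles.
rank ∂_0 = 0, rank ∂_1 = 4 ⇒ b_0 = 5 − 0 − 4 = 1; all invariant factors of ∂_1 are 1 so no torsion. So H_0 = Z.
rank ∂_1 = 4, rank ∂_2 = 5 ⇒ b_1 = 9 − 4 − 5 = 0; all invariant factors of ∂_2 are 1 so no torsion. So H_1 = 0.
rank ∂_2 = 5, rank ∂_3 = 0 ⇒ b_2 = 6 − 5 − 0 = 1. So H_2 = Z.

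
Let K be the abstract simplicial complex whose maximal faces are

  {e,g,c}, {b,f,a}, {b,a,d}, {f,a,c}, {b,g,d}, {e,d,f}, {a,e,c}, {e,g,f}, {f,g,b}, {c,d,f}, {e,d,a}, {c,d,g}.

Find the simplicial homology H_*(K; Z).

Take the total order a < b < c < d < e < f < g on the vertex set. Then K (dimension 2) consists of the simplices:

  0-simplices (7): a, b, c, d, e, f, g
  1-simplices (18): ab, ac, ad, ae, af, bd, bf, bg, cd, ce, cf, cg, de, df, dg, ef, eg, fg
  2-simplices (12): abd, abf, ace, acf, ade, bdg, bfg, cdf, cdg, ceg, def, efg

Hence C_0 ≅ Z^7, C_1 ≅ Z^18, C_2 ≅ Z^12.

Boundary ∂_1: C_1 → C_0 maps an edge to its endpoints' difference, ∂[p,q] = q − p.
The 7×18 boundary matrix has rank 6 and Smith normal form diag(1,1,1,1,1,1).

Boundary ∂_2: C_2 → C_1 acts by ∂[p,q,r] = [q,r] − [p,r] + [p,q]. For instance
  ∂abf = bf − af + ab,
  ∂efg = fg − eg + ef.
This gives a 18×12 integer matrix of rank 12; reducing to Smith normal form yields diagonal entries (1,1,1,1,1,1,1,1,1,1,1,2).

Reading off H_k = ker ∂_k / im ∂_{k+1}:

  H_0: rank C_0 − rank ∂_1 = 7 − 6 = 1, and the invariant factors of ∂_1 are all 1, so H_0 = Z.
  H_1: rank ker ∂_1 − rank ∂_2 = (18 − 6) − 12 = 0, and ∂_2 has invariant factor 2 > 1, so H_1 = Z/2.
  H_2: rank ker ∂_2 − rank ∂_3 = (12 − 12) − 0 = 0, and there is no ∂_3, so H_2 = 0.

H_0 ≅ Z,  H_1 ≅ Z/2,  H_2 = 0.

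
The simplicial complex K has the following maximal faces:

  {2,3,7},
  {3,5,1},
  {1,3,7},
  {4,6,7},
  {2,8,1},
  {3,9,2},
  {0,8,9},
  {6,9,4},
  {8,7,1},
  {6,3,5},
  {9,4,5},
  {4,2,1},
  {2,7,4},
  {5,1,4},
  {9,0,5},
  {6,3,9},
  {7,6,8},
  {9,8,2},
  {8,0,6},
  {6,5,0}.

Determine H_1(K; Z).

Fix the vertex order 0 < 1 < 2 < 3 < 4 < 5 < 6 < 7 < 8 < 9 and write every simplex with vertices in increasing order. Then dim K = 2 and the simplices of K are:

  0-simplices (10): [0], [1], [2], [3], [4], [5], [6], [7], [8], [9]
  1-simplices (30): (30 of them)
  2-simplices (20): (20 of them)

Hence C_0 ≅ Z^10, C_1 ≅ Z^30, C_2 ≅ Z^20.

Boundary ∂_1: C_1 → C_0 is given by ∂[p,q] = [q] − [p]. For instance
  ∂[6,7] = [7] − [6].
The 10×30 boundary matrix has rank 9 and Smith normal form diag(1,1,1,1,1,1,1,1,1).

The boundary map ∂_2: C_2 → C_1 sends each 2-simplex [p,q,r] to [q,r] − [p,r] + [p,q]. For instance
  ∂[4,5,9] = [5,9] − [4,9] + [4,5],
  ∂[2,3,7] = [3,7] − [2,7] + [2,3].
The 30×20 boundary matrix has rank 20 and Smith normal form diag(1,1,1,1,1,1,1,1,1,1,1,1,1,1,1,1,1,1,1,2).

Reading off H_k = ker ∂_k / im ∂_{k+1}:

  H_1: rank ker ∂_1 − rank ∂_2 = (30 − 9) − 20 = 1, and ∂_2 has invariant factor 2 > 1, so H_1 = Z ⊕ Z/2.

H_1 = Z ⊕ Z/2.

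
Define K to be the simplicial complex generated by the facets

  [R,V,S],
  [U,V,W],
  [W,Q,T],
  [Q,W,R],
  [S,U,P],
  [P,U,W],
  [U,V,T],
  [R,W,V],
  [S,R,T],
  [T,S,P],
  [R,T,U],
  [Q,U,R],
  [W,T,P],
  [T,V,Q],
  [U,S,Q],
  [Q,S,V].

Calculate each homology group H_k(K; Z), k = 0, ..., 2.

Order the vertices as P < Q < R < S < T < U < V < W. Listing each simplex with vertices in this order, K has dimension 2 with simplices:

  0-simplices (8): P, Q, R, S, T, U, V, W
  1-simplices (24): PS, PT, PU, PW, QR, QS, QT, QU, QV, QW, RS, RT, RU, RV, RW, ST, SU, SV, TU, TV, TW, UV, UW, VW
  2-simplices (16): PST, PSU, PTW, PUW, QRU, QRW, QSU, QSV, QTV, QTW, RST, RSV, RTU, RVW, TUV, UVW

so the chain groups are C_0 ≅ Z^8, C_1 ≅ Z^24, C_2 ≅ Z^16.

Boundary ∂_1: C_1 → C_0 is given by ∂[p,q] = [q] − [p]. For instance
  ∂QS = S − Q.
The 8×24 boundary matrix has rank 7 and Smith normal form diag(1,1,1,1,1,1,1).

Boundary ∂_2: C_2 → C_1 sends each 2-simplex [p,q,r] to [q,r] − [p,r] + [p,q]. For instance
  ∂RSV = SV − RV + RS,
  ∂QTV = TV − QV + QT.
The 24×16 boundary matrix has rank 15 and Smith normal form diag(1,1,1,1,1,1,1,1,1,1,1,1,1,1,1).

Computing H_k = (kernel of ∂_k) / (image of ∂_{k+1}):

  H_0: rank C_0 − rank ∂_1 = 8 − 7 = 1, and the invariant factors of ∂_1 are all 1, so H_0 = Z.
  H_1: rank ker ∂_1 − rank ∂_2 = (24 − 7) − 15 = 2, and the invariant factors of ∂_2 are all 1, so H_1 = Z^2.
  H_2: rank ker ∂_2 − rank ∂_3 = (16 − 15) − 0 = 1, and there is no ∂_3, so H_2 = Z.

As a check, the Euler characteristic is 8 − 24 + 16 = 0, which agrees with 1 − 2 + 1 = 0.

H_0 = Z,  H_1 = Z^2,  H_2 = Z.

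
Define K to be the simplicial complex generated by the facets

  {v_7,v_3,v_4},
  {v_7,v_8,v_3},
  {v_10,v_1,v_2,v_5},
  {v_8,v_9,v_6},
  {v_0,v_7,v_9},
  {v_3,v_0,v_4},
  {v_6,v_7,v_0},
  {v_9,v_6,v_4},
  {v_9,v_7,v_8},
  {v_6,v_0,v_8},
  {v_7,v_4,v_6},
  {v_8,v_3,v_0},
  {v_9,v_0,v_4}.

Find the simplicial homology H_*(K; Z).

H_0 ≅ Z^2,  H_1 ≅ Z_2,  H_2 = 0,  H_3 = 0.

We work with the vertex ordering v_0 < v_1 < v_2 < v_3 < v_4 < v_5 < v_6 < v_7 < v_8 < v_9 < v_10. The simplices of K, each written with vertices in increasing order, are:

  0-simplices (11): [v_0], [v_1], [v_2], [v_3], [v_4], [v_5], [v_6], [v_7], [v_8], [v_9], [v_10]
  1-simplices (24): (24 of them)
  2-simplices (16): (16 of them)
  3-simplices (1): [v_1,v_2,v_5,v_10]

Hence C_0 ≅ Z^11, C_1 ≅ Z^24, C_2 ≅ Z^16, C_3 ≅ Z^1.

Boundary ∂_1: C_1 → C_0 sends each edge [p,q] (with p < q) to q − p. For instance
  ∂[v_2,v_5] = [v_5] − [v_2].
The 11×24 boundary matrix has rank 9 and Smith normal form diag(1,1,1,1,1,1,1,1,1).

∂_2: C_2 → C_1 maps a triangle to the signed sum of its edges. For instance
  ∂[v_4,v_6,v_7] = [v_6,v_7] − [v_4,v_7] + [v_4,v_6],
  ∂[v_1,v_2,v_5] = [v_2,v_5] − [v_1,v_5] + [v_1,v_2].
The 24×16 boundary matrix has rank 15 and Smith normal form diag(1,1,1,1,1,1,1,1,1,1,1,1,1,1,2).

The boundary map ∂_3: C_3 → C_2 sends each 3-simplex σ to the alternating sum Σ_i (−1)^i (σ with its i-th vertex removed). For instance
  ∂[v_1,v_2,v_5,v_10] = [v_2,v_5,v_10] − [v_1,v_5,v_10] + [v_1,v_2,v_10] − [v_1,v_2,v_5].
This gives a 16×1 integer matrix of rank 1; reducing to Smith normal form yields diagonal entries (1).

Now H_k = ker ∂_k / im ∂_{k+1}, so:

  H_0: rank C_0 − rank ∂_1 = 11 − 9 = 2, and the invariant factors of ∂_1 are all 1, so H_0 ≅ Z^2.
  H_1: rank ker ∂_1 − rank ∂_2 = (24 − 9) − 15 = 0, and ∂_2 has invariant factor 2 > 1, so H_1 ≅ Z_2.
  H_2: rank ker ∂_2 − rank ∂_3 = (16 − 15) − 1 = 0, and the invariant factors of ∂_3 are all 1, so H_2 ≅ 0.
  H_3: rank ker ∂_3 − rank ∂_4 = (1 − 1) − 0 = 0, and there is no ∂_4, so H_3 ≅ 0.

As a check, the Euler characteristic is 11 − 24 + 16 − 1 = 2, which agrees with 2 − 0 + 0 − 0 = 2.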